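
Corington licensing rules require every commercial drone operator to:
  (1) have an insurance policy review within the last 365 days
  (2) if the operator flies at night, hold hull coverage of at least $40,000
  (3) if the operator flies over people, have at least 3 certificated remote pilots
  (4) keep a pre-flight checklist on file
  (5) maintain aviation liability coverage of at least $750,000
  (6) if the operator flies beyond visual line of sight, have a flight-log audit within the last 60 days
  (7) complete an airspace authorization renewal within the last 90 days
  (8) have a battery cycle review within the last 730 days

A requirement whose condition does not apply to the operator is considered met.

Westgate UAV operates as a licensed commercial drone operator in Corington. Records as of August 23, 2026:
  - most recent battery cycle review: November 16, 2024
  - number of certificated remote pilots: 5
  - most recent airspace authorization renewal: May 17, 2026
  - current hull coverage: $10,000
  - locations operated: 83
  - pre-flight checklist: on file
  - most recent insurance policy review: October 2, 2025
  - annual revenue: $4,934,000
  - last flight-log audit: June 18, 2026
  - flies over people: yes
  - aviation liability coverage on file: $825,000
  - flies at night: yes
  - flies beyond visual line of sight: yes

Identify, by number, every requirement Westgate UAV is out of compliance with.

1. insurance policy review 325 days ago vs limit 365 → met
2. condition 'flies at night' holds; hull coverage $10,000 < $40,000 → not met
3. condition 'flies over people' holds; certificated remote pilots 5 ≥ 3 → met
4. pre-flight checklist present → met
5. aviation liability coverage $825,000 ≥ $750,000 → met
6. condition 'flies beyond visual line of sight' holds; flight-log audit 66 days ago vs limit 60 → not met
7. airspace authorization renewal 98 days ago vs limit 90 → not met
8. battery cycle review 645 days ago vs limit 730 → met
Not met: 2, 6, 7

2, 6, 7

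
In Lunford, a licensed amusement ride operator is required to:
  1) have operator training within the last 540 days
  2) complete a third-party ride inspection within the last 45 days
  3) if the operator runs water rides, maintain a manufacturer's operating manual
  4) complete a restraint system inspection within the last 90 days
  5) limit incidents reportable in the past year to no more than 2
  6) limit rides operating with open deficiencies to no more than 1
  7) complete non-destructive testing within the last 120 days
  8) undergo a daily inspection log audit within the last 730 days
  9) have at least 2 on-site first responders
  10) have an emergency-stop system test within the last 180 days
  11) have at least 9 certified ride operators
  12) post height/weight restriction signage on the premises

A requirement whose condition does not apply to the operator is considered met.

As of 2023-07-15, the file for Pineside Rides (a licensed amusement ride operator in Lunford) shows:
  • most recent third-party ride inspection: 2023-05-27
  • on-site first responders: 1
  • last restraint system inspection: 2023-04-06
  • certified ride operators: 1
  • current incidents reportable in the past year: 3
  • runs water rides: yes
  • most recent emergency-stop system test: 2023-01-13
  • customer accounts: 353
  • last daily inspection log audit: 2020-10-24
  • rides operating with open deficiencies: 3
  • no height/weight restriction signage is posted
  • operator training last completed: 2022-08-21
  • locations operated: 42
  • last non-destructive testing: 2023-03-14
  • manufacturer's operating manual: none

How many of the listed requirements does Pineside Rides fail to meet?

11

1. operator training 328 days ago vs limit 540 → met
2. third-party ride inspection 49 days ago vs limit 45 → not met
3. condition 'runs water rides' holds; manufacturer's operating manual absent → not met
4. restraint system inspection 100 days ago vs limit 90 → not met
5. incidents reportable in the past year 3 > 2 → not met
6. rides operating with open deficiencies 3 > 1 → not met
7. non-destructive testing 123 days ago vs limit 120 → not met
8. daily inspection log audit 994 days ago vs limit 730 → not met
9. on-site first responders 1 < 2 → not met
10. emergency-stop system test 183 days ago vs limit 180 → not met
11. certified ride operators 1 < 9 → not met
12. height/weight restriction signage absent → not met
Not met: 11 of 12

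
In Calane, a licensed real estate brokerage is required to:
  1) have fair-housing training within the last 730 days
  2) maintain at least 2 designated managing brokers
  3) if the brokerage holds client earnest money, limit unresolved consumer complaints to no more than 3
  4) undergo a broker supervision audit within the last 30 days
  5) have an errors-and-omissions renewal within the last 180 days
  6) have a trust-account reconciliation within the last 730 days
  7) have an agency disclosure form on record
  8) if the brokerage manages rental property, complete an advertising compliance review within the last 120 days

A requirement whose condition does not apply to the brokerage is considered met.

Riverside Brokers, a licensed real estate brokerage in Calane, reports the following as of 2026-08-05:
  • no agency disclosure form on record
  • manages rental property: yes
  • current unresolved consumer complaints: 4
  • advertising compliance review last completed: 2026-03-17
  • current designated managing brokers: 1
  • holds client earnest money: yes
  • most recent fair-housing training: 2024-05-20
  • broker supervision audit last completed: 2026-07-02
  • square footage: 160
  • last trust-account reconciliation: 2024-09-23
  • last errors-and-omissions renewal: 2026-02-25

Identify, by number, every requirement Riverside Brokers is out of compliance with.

1. fair-housing training 807 days ago vs limit 730 → not met
2. designated managing brokers 1 < 2 → not met
3. condition 'holds client earnest money' holds; unresolved consumer complaints 4 > 3 → not met
4. broker supervision audit 34 days ago vs limit 30 → not met
5. errors-and-omissions renewal 161 days ago vs limit 180 → met
6. trust-account reconciliation 681 days ago vs limit 730 → met
7. agency disclosure form absent → not met
8. condition 'manages rental property' holds; advertising compliance review 141 days ago vs limit 120 → not met
Not met: 1, 2, 3, 4, 7, 8

1, 2, 3, 4, 7, 8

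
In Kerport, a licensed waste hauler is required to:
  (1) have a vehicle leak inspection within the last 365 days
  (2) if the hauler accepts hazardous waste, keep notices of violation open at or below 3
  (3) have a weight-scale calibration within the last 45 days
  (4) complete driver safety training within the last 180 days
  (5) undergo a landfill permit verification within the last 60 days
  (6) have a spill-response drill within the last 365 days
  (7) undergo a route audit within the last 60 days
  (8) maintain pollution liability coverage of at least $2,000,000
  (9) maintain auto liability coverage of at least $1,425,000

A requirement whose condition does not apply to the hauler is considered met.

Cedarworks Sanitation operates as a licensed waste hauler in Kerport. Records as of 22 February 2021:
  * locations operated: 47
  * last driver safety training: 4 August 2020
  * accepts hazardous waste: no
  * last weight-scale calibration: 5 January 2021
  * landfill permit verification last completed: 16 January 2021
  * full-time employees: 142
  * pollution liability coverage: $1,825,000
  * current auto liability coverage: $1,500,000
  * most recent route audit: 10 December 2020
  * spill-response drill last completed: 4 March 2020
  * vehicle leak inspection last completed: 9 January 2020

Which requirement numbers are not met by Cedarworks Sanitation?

1. vehicle leak inspection 410 days ago vs limit 365 → not met
2. condition 'accepts hazardous waste' does not hold → requirement n/a → met
3. weight-scale calibration 48 days ago vs limit 45 → not met
4. driver safety training 202 days ago vs limit 180 → not met
5. landfill permit verification 37 days ago vs limit 60 → met
6. spill-response drill 355 days ago vs limit 365 → met
7. route audit 74 days ago vs limit 60 → not met
8. pollution liability coverage $1,825,000 < $2,000,000 → not met
9. auto liability coverage $1,500,000 ≥ $1,425,000 → met
Not met: 1, 3, 4, 7, 8

1, 3, 4, 7, 8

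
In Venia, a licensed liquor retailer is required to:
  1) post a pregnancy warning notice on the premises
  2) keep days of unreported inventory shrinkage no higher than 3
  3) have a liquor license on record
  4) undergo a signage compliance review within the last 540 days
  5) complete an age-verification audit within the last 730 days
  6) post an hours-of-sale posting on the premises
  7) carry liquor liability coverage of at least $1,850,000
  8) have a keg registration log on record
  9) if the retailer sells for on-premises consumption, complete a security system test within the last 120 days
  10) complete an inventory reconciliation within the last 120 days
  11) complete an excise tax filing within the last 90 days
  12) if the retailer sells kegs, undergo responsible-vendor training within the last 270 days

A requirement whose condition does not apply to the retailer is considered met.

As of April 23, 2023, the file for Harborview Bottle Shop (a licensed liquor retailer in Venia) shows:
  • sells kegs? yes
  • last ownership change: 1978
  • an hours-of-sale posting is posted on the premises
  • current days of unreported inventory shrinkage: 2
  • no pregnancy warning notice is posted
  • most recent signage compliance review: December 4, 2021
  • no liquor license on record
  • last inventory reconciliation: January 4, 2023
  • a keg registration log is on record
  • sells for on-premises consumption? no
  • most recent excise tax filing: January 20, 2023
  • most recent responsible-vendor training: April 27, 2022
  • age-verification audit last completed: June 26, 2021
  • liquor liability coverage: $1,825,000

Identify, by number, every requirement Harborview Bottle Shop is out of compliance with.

1, 3, 7, 11, 12

1. pregnancy warning notice absent → not met
2. days of unreported inventory shrinkage 2 ≤ 3 → met
3. liquor license absent → not met
4. signage compliance review 505 days ago vs limit 540 → met
5. age-verification audit 666 days ago vs limit 730 → met
6. hours-of-sale posting present → met
7. liquor liability coverage $1,825,000 < $1,850,000 → not met
8. keg registration log present → met
9. condition 'sells for on-premises consumption' does not hold → requirement n/a → met
10. inventory reconciliation 109 days ago vs limit 120 → met
11. excise tax filing 93 days ago vs limit 90 → not met
12. condition 'sells kegs' holds; responsible-vendor training 361 days ago vs limit 270 → not met
Not met: 1, 3, 7, 11, 12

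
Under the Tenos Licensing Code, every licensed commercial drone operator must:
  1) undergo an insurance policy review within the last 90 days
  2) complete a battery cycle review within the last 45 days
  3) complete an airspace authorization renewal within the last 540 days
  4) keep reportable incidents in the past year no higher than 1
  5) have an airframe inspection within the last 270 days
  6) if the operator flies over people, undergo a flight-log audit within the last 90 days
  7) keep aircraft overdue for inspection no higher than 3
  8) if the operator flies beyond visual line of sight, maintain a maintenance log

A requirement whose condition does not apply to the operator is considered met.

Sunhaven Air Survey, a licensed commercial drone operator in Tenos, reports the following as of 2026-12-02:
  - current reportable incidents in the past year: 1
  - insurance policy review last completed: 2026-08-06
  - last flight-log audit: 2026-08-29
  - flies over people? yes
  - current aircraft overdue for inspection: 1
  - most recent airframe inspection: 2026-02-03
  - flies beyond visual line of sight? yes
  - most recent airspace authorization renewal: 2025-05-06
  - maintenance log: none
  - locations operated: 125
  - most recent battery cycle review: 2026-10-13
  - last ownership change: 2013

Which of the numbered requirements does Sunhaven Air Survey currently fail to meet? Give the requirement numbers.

1, 2, 3, 5, 6, 8

1. insurance policy review 118 days ago vs limit 90 → not met
2. battery cycle review 50 days ago vs limit 45 → not met
3. airspace authorization renewal 575 days ago vs limit 540 → not met
4. reportable incidents in the past year 1 ≤ 1 → met
5. airframe inspection 302 days ago vs limit 270 → not met
6. condition 'flies over people' holds; flight-log audit 95 days ago vs limit 90 → not met
7. aircraft overdue for inspection 1 ≤ 3 → met
8. condition 'flies beyond visual line of sight' holds; maintenance log absent → not met
Not met: 1, 2, 3, 5, 6, 8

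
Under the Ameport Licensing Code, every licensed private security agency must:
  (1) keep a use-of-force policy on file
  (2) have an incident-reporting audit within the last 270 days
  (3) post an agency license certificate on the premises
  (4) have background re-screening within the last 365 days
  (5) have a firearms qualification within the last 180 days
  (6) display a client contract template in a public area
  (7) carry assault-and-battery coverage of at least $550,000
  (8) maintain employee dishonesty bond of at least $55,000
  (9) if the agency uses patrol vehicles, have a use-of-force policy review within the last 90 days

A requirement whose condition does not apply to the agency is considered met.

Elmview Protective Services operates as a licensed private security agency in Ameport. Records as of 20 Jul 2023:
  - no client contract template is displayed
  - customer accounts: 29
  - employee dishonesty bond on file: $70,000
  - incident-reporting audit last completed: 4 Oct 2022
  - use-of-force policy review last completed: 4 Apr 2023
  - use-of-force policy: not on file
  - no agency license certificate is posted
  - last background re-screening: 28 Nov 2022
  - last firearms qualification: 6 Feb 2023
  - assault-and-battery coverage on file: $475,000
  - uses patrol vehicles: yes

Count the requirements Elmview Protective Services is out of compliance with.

1. use-of-force policy absent → not met
2. incident-reporting audit 289 days ago vs limit 270 → not met
3. agency license certificate absent → not met
4. background re-screening 234 days ago vs limit 365 → met
5. firearms qualification 164 days ago vs limit 180 → met
6. client contract template absent → not met
7. assault-and-battery coverage $475,000 < $550,000 → not met
8. employee dishonesty bond $70,000 ≥ $55,000 → met
9. condition 'uses patrol vehicles' holds; use-of-force policy review 107 days ago vs limit 90 → not met
Not met: 6 of 9

6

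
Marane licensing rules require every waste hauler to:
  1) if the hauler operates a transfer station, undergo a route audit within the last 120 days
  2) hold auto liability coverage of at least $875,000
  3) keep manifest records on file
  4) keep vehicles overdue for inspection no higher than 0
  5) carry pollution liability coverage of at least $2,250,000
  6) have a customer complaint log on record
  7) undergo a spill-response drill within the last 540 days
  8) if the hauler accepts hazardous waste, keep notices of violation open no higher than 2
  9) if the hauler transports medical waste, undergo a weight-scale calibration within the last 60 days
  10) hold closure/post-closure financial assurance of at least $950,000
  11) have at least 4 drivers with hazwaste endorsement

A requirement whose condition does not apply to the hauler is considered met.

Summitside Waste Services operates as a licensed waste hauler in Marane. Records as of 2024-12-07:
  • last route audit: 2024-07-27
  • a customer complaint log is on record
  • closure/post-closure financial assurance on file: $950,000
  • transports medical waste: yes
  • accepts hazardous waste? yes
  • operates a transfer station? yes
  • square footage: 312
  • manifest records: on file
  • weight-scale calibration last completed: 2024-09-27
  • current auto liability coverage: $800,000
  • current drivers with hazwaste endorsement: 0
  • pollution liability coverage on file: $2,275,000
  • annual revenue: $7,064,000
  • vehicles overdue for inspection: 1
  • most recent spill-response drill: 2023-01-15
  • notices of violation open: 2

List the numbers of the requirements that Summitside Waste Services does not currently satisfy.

1. condition 'operates a transfer station' holds; route audit 133 days ago vs limit 120 → not met
2. auto liability coverage $800,000 < $875,000 → not met
3. manifest records present → met
4. vehicles overdue for inspection 1 > 0 → not met
5. pollution liability coverage $2,275,000 ≥ $2,250,000 → met
6. customer complaint log present → met
7. spill-response drill 692 days ago vs limit 540 → not met
8. condition 'accepts hazardous waste' holds; notices of violation open 2 ≤ 2 → met
9. condition 'transports medical waste' holds; weight-scale calibration 71 days ago vs limit 60 → not met
10. closure/post-closure financial assurance $950,000 ≥ $950,000 → met
11. drivers with hazwaste endorsement 0 < 4 → not met
Not met: 1, 2, 4, 7, 9, 11

1, 2, 4, 7, 9, 11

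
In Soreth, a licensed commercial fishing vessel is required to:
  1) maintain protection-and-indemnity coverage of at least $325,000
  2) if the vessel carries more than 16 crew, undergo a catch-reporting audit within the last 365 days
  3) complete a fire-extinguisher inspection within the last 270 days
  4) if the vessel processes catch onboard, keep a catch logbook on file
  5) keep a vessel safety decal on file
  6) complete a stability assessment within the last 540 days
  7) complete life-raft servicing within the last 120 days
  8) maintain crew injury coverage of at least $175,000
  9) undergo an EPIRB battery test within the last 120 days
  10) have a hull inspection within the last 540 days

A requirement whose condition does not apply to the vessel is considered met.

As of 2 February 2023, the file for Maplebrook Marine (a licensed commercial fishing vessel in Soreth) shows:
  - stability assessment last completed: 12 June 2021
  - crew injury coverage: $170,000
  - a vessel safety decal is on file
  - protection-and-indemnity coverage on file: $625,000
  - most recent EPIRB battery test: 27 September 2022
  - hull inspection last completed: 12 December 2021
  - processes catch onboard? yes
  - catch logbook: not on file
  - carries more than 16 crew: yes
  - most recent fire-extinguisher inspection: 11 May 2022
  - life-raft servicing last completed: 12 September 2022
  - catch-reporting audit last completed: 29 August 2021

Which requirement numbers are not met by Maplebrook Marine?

1. protection-and-indemnity coverage $625,000 ≥ $325,000 → met
2. condition 'carries more than 16 crew' holds; catch-reporting audit 522 days ago vs limit 365 → not met
3. fire-extinguisher inspection 267 days ago vs limit 270 → met
4. condition 'processes catch onboard' holds; catch logbook absent → not met
5. vessel safety decal present → met
6. stability assessment 600 days ago vs limit 540 → not met
7. life-raft servicing 143 days ago vs limit 120 → not met
8. crew injury coverage $170,000 < $175,000 → not met
9. EPIRB battery test 128 days ago vs limit 120 → not met
10. hull inspection 417 days ago vs limit 540 → met
Not met: 2, 4, 6, 7, 8, 9

2, 4, 6, 7, 8, 9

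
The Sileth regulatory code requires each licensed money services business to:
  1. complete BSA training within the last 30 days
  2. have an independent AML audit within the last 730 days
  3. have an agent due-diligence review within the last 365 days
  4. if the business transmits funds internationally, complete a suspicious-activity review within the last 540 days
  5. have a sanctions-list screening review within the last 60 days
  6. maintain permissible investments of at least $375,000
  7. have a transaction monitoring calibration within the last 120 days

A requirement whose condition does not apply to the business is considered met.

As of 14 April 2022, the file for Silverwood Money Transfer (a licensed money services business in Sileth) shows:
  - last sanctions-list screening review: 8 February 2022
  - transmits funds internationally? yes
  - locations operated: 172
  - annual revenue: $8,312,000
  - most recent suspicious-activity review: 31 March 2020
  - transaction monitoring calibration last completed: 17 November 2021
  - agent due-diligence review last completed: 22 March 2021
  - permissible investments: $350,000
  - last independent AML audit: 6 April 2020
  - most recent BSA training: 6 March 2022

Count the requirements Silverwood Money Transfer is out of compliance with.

7

1. BSA training 39 days ago vs limit 30 → not met
2. independent AML audit 738 days ago vs limit 730 → not met
3. agent due-diligence review 388 days ago vs limit 365 → not met
4. condition 'transmits funds internationally' holds; suspicious-activity review 744 days ago vs limit 540 → not met
5. sanctions-list screening review 65 days ago vs limit 60 → not met
6. permissible investments $350,000 < $375,000 → not met
7. transaction monitoring calibration 148 days ago vs limit 120 → not met
Not met: 7 of 7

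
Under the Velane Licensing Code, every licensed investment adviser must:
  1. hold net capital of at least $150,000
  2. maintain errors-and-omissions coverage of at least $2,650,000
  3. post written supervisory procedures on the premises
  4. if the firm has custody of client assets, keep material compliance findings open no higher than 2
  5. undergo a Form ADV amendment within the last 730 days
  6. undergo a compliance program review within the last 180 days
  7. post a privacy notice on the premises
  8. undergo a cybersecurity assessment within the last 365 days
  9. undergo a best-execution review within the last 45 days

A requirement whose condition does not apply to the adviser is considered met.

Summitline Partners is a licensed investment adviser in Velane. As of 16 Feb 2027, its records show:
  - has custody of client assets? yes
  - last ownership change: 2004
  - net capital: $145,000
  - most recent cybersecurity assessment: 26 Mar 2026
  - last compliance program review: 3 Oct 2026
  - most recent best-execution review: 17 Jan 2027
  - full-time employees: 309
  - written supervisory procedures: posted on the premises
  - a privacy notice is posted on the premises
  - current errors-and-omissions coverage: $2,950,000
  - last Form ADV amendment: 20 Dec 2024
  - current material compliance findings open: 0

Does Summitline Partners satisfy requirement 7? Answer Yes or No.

Yes

7. privacy notice present → met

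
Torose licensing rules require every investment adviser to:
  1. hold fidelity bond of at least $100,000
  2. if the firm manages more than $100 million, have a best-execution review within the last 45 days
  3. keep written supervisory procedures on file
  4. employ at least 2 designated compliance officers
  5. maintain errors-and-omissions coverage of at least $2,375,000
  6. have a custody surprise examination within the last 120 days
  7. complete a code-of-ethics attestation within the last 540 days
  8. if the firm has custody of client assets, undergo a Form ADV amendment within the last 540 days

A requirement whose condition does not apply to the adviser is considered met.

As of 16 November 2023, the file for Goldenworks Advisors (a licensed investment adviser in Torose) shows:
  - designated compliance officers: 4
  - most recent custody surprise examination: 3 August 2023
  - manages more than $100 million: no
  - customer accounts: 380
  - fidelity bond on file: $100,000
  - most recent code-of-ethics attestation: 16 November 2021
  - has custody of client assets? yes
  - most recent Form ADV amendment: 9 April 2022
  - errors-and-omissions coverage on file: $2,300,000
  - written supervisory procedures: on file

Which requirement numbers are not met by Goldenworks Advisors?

1. fidelity bond $100,000 ≥ $100,000 → met
2. condition 'manages more than $100 million' does not hold → requirement n/a → met
3. written supervisory procedures present → met
4. designated compliance officers 4 ≥ 2 → met
5. errors-and-omissions coverage $2,300,000 < $2,375,000 → not met
6. custody surprise examination 105 days ago vs limit 120 → met
7. code-of-ethics attestation 730 days ago vs limit 540 → not met
8. condition 'has custody of client assets' holds; Form ADV amendment 586 days ago vs limit 540 → not met
Not met: 5, 7, 8

5, 7, 8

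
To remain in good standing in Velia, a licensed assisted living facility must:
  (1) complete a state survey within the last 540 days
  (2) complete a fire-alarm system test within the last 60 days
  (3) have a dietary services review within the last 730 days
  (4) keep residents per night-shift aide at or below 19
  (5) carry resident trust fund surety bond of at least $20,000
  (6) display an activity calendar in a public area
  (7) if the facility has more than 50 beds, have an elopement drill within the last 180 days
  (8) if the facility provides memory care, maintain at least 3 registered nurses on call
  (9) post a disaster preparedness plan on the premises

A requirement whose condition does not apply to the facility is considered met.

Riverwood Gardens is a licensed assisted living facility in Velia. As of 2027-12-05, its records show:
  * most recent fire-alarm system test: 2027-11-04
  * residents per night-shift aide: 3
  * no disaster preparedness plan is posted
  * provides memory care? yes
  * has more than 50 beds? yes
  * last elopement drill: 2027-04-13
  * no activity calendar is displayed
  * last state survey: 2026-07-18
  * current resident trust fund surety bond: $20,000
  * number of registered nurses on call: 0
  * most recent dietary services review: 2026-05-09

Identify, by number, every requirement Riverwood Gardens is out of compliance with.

6, 7, 8, 9

1. state survey 505 days ago vs limit 540 → met
2. fire-alarm system test 31 days ago vs limit 60 → met
3. dietary services review 575 days ago vs limit 730 → met
4. residents per night-shift aide 3 ≤ 19 → met
5. resident trust fund surety bond $20,000 ≥ $20,000 → met
6. activity calendar absent → not met
7. condition 'has more than 50 beds' holds; elopement drill 236 days ago vs limit 180 → not met
8. condition 'provides memory care' holds; registered nurses on call 0 < 3 → not met
9. disaster preparedness plan absent → not met
Not met: 6, 7, 8, 9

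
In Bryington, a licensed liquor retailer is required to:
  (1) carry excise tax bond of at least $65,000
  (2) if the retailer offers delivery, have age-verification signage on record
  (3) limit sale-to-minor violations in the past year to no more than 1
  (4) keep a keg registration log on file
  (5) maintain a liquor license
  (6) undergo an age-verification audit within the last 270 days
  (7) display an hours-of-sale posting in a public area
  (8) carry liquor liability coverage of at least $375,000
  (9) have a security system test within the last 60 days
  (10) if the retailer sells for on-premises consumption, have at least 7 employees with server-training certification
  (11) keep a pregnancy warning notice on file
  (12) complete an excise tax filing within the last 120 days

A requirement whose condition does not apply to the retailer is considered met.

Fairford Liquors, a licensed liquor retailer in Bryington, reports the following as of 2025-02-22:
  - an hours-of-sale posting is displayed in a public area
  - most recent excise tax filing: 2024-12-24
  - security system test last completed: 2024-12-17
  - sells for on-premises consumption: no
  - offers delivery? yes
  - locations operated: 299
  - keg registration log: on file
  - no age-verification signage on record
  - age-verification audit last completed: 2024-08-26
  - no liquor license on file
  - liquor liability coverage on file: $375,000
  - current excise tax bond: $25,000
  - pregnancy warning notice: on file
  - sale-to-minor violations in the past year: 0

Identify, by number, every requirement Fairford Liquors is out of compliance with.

1, 2, 5, 9

1. excise tax bond $25,000 < $65,000 → not met
2. condition 'offers delivery' holds; age-verification signage absent → not met
3. sale-to-minor violations in the past year 0 ≤ 1 → met
4. keg registration log present → met
5. liquor license absent → not met
6. age-verification audit 180 days ago vs limit 270 → met
7. hours-of-sale posting present → met
8. liquor liability coverage $375,000 ≥ $375,000 → met
9. security system test 67 days ago vs limit 60 → not met
10. condition 'sells for on-premises consumption' does not hold → requirement n/a → met
11. pregnancy warning notice present → met
12. excise tax filing 60 days ago vs limit 120 → met
Not met: 1, 2, 5, 9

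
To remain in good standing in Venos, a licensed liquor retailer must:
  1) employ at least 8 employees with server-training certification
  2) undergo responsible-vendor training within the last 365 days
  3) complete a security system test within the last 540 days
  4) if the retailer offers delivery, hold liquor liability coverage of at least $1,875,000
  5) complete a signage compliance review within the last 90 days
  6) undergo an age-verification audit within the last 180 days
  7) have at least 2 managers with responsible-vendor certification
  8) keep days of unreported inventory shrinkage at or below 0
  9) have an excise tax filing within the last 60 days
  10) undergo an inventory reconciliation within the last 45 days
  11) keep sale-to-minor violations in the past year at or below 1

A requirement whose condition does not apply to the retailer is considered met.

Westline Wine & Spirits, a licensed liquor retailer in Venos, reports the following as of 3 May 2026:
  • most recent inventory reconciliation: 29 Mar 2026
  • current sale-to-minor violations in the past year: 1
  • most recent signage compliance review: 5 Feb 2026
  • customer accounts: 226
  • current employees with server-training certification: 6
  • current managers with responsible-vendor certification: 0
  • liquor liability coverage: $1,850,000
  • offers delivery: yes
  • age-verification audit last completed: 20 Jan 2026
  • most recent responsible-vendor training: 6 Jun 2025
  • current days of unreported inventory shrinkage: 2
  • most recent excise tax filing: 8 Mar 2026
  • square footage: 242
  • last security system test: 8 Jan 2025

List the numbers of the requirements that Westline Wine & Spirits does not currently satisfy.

1. employees with server-training certification 6 < 8 → not met
2. responsible-vendor training 331 days ago vs limit 365 → met
3. security system test 480 days ago vs limit 540 → met
4. condition 'offers delivery' holds; liquor liability coverage $1,850,000 < $1,875,000 → not met
5. signage compliance review 87 days ago vs limit 90 → met
6. age-verification audit 103 days ago vs limit 180 → met
7. managers with responsible-vendor certification 0 < 2 → not met
8. days of unreported inventory shrinkage 2 > 0 → not met
9. excise tax filing 56 days ago vs limit 60 → met
10. inventory reconciliation 35 days ago vs limit 45 → met
11. sale-to-minor violations in the past year 1 ≤ 1 → met
Not met: 1, 4, 7, 8

1, 4, 7, 8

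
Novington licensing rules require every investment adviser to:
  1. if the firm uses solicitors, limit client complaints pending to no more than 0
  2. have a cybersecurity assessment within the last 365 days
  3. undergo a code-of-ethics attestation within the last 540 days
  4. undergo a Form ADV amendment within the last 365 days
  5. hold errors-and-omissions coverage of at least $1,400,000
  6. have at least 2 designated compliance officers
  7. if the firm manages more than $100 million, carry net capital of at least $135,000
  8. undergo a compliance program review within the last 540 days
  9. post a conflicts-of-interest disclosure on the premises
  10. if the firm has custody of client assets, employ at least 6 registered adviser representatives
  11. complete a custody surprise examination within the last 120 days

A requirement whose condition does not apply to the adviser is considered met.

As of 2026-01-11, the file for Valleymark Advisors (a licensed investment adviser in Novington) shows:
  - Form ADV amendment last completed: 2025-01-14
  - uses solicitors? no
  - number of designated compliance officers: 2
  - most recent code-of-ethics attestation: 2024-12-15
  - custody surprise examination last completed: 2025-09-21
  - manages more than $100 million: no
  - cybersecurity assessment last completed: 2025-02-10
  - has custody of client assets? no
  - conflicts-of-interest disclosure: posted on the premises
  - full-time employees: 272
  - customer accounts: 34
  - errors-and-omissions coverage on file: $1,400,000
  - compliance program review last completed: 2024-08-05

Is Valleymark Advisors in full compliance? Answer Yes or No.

Yes

1. condition 'uses solicitors' does not hold → requirement n/a → met
2. cybersecurity assessment 335 days ago vs limit 365 → met
3. code-of-ethics attestation 392 days ago vs limit 540 → met
4. Form ADV amendment 362 days ago vs limit 365 → met
5. errors-and-omissions coverage $1,400,000 ≥ $1,400,000 → met
6. designated compliance officers 2 ≥ 2 → met
7. condition 'manages more than $100 million' does not hold → requirement n/a → met
8. compliance program review 524 days ago vs limit 540 → met
9. conflicts-of-interest disclosure present → met
10. condition 'has custody of client assets' does not hold → requirement n/a → met
11. custody surprise examination 112 days ago vs limit 120 → met
All met.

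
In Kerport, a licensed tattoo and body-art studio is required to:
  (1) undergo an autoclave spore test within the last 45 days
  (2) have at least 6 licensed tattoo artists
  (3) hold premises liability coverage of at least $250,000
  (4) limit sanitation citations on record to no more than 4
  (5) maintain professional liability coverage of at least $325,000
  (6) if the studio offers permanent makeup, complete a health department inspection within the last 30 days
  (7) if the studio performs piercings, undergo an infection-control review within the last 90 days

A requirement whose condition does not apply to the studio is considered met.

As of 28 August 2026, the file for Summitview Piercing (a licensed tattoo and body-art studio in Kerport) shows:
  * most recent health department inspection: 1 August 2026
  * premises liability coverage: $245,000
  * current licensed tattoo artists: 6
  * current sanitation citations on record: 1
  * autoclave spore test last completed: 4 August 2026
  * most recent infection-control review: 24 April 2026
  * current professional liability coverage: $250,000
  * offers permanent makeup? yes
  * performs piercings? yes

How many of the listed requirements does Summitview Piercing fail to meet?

1. autoclave spore test 24 days ago vs limit 45 → met
2. licensed tattoo artists 6 ≥ 6 → met
3. premises liability coverage $245,000 < $250,000 → not met
4. sanitation citations on record 1 ≤ 4 → met
5. professional liability coverage $250,000 < $325,000 → not met
6. condition 'offers permanent makeup' holds; health department inspection 27 days ago vs limit 30 → met
7. condition 'performs piercings' holds; infection-control review 126 days ago vs limit 90 → not met
Not met: 3 of 7

3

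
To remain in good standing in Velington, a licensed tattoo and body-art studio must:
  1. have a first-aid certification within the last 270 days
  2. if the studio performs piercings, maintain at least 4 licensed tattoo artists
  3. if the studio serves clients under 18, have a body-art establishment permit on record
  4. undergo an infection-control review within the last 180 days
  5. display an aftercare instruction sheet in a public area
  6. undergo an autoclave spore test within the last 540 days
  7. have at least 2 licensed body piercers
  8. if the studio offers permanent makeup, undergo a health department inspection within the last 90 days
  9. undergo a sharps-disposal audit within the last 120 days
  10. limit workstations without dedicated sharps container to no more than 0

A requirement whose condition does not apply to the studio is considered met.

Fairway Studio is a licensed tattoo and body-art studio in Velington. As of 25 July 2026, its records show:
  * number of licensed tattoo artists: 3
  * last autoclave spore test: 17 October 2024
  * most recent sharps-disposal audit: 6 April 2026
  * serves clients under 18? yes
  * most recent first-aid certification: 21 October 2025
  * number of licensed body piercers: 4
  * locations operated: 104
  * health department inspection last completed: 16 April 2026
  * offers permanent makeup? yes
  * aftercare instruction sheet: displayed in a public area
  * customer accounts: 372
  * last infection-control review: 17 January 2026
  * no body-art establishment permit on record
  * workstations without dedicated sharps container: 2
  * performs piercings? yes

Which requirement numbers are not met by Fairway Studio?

1. first-aid certification 277 days ago vs limit 270 → not met
2. condition 'performs piercings' holds; licensed tattoo artists 3 < 4 → not met
3. condition 'serves clients under 18' holds; body-art establishment permit absent → not met
4. infection-control review 189 days ago vs limit 180 → not met
5. aftercare instruction sheet present → met
6. autoclave spore test 646 days ago vs limit 540 → not met
7. licensed body piercers 4 ≥ 2 → met
8. condition 'offers permanent makeup' holds; health department inspection 100 days ago vs limit 90 → not met
9. sharps-disposal audit 110 days ago vs limit 120 → met
10. workstations without dedicated sharps container 2 > 0 → not met
Not met: 1, 2, 3, 4, 6, 8, 10

1, 2, 3, 4, 6, 8, 10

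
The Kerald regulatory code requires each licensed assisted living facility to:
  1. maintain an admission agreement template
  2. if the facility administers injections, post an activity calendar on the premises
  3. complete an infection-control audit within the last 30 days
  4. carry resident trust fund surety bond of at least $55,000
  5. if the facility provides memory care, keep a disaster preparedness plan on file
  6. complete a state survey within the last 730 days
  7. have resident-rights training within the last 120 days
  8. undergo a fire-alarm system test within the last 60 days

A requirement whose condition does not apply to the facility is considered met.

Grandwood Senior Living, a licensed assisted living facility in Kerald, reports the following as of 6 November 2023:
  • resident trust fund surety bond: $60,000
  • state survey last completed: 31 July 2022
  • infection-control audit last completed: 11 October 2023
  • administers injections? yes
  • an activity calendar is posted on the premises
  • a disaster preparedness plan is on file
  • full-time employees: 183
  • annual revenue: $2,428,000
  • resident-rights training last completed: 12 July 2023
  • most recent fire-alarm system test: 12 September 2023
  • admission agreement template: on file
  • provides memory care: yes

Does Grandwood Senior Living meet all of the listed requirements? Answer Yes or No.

Yes

1. admission agreement template present → met
2. condition 'administers injections' holds; activity calendar present → met
3. infection-control audit 26 days ago vs limit 30 → met
4. resident trust fund surety bond $60,000 ≥ $55,000 → met
5. condition 'provides memory care' holds; disaster preparedness plan present → met
6. state survey 463 days ago vs limit 730 → met
7. resident-rights training 117 days ago vs limit 120 → met
8. fire-alarm system test 55 days ago vs limit 60 → met
All met.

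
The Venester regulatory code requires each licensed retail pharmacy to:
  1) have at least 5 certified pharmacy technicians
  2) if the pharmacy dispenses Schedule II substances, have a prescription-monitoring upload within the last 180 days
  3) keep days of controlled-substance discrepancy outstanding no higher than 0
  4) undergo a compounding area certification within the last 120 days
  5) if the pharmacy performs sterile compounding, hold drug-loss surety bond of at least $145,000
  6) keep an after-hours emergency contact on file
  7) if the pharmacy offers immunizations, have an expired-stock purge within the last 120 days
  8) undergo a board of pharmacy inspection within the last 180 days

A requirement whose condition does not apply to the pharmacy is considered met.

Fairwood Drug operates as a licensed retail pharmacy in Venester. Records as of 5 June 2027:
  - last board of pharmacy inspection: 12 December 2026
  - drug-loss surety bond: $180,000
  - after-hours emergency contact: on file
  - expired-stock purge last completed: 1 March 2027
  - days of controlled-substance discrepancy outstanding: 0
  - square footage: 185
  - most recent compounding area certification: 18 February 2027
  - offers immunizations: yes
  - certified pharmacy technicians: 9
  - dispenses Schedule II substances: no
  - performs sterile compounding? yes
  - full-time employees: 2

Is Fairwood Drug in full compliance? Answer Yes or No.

Yes

1. certified pharmacy technicians 9 ≥ 5 → met
2. condition 'dispenses Schedule II substances' does not hold → requirement n/a → met
3. days of controlled-substance discrepancy outstanding 0 ≤ 0 → met
4. compounding area certification 107 days ago vs limit 120 → met
5. condition 'performs sterile compounding' holds; drug-loss surety bond $180,000 ≥ $145,000 → met
6. after-hours emergency contact present → met
7. condition 'offers immunizations' holds; expired-stock purge 96 days ago vs limit 120 → met
8. board of pharmacy inspection 175 days ago vs limit 180 → met
All met.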